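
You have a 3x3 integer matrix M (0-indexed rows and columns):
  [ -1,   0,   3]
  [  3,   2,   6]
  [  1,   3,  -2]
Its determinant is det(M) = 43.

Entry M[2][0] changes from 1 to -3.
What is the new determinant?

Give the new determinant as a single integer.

Answer: 67

Derivation:
det is linear in row 2: changing M[2][0] by delta changes det by delta * cofactor(2,0).
Cofactor C_20 = (-1)^(2+0) * minor(2,0) = -6
Entry delta = -3 - 1 = -4
Det delta = -4 * -6 = 24
New det = 43 + 24 = 67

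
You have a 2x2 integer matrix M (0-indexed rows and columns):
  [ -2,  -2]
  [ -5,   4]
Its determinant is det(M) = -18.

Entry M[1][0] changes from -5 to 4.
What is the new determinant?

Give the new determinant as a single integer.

Answer: 0

Derivation:
det is linear in row 1: changing M[1][0] by delta changes det by delta * cofactor(1,0).
Cofactor C_10 = (-1)^(1+0) * minor(1,0) = 2
Entry delta = 4 - -5 = 9
Det delta = 9 * 2 = 18
New det = -18 + 18 = 0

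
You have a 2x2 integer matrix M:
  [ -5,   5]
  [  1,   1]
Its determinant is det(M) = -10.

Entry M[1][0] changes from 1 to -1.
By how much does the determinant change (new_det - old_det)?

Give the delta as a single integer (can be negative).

Cofactor C_10 = -5
Entry delta = -1 - 1 = -2
Det delta = entry_delta * cofactor = -2 * -5 = 10

Answer: 10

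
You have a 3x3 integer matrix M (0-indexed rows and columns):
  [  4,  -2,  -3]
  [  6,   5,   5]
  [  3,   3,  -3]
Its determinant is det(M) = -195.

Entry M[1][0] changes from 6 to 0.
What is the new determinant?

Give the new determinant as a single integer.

det is linear in row 1: changing M[1][0] by delta changes det by delta * cofactor(1,0).
Cofactor C_10 = (-1)^(1+0) * minor(1,0) = -15
Entry delta = 0 - 6 = -6
Det delta = -6 * -15 = 90
New det = -195 + 90 = -105

Answer: -105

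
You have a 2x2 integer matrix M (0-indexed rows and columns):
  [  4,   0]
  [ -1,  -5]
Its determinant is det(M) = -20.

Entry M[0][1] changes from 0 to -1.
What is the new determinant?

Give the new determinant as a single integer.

det is linear in row 0: changing M[0][1] by delta changes det by delta * cofactor(0,1).
Cofactor C_01 = (-1)^(0+1) * minor(0,1) = 1
Entry delta = -1 - 0 = -1
Det delta = -1 * 1 = -1
New det = -20 + -1 = -21

Answer: -21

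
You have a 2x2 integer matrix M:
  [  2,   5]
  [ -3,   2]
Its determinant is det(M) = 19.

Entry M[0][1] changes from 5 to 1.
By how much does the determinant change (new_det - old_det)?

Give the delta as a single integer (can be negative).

Cofactor C_01 = 3
Entry delta = 1 - 5 = -4
Det delta = entry_delta * cofactor = -4 * 3 = -12

Answer: -12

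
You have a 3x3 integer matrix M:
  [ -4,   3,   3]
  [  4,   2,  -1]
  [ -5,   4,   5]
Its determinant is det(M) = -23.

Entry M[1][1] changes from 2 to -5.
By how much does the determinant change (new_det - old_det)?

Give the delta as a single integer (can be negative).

Cofactor C_11 = -5
Entry delta = -5 - 2 = -7
Det delta = entry_delta * cofactor = -7 * -5 = 35

Answer: 35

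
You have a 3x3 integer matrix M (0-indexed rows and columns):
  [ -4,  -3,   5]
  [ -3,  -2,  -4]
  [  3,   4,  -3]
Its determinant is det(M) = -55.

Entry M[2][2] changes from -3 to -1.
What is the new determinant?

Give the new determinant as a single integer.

Answer: -57

Derivation:
det is linear in row 2: changing M[2][2] by delta changes det by delta * cofactor(2,2).
Cofactor C_22 = (-1)^(2+2) * minor(2,2) = -1
Entry delta = -1 - -3 = 2
Det delta = 2 * -1 = -2
New det = -55 + -2 = -57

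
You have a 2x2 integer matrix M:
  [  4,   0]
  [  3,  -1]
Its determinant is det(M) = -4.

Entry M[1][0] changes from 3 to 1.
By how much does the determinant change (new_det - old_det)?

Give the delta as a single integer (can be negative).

Answer: 0

Derivation:
Cofactor C_10 = 0
Entry delta = 1 - 3 = -2
Det delta = entry_delta * cofactor = -2 * 0 = 0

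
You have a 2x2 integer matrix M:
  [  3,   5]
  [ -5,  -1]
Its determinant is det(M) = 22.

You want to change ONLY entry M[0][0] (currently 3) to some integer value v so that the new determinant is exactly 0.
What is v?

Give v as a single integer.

det is linear in entry M[0][0]: det = old_det + (v - 3) * C_00
Cofactor C_00 = -1
Want det = 0: 22 + (v - 3) * -1 = 0
  (v - 3) = -22 / -1 = 22
  v = 3 + (22) = 25

Answer: 25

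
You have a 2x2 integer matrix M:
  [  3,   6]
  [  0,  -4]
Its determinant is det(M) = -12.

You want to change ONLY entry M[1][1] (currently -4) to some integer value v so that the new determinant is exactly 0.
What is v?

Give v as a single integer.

Answer: 0

Derivation:
det is linear in entry M[1][1]: det = old_det + (v - -4) * C_11
Cofactor C_11 = 3
Want det = 0: -12 + (v - -4) * 3 = 0
  (v - -4) = 12 / 3 = 4
  v = -4 + (4) = 0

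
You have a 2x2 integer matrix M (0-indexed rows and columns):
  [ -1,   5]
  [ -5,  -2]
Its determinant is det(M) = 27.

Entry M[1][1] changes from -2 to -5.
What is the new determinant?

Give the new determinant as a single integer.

det is linear in row 1: changing M[1][1] by delta changes det by delta * cofactor(1,1).
Cofactor C_11 = (-1)^(1+1) * minor(1,1) = -1
Entry delta = -5 - -2 = -3
Det delta = -3 * -1 = 3
New det = 27 + 3 = 30

Answer: 30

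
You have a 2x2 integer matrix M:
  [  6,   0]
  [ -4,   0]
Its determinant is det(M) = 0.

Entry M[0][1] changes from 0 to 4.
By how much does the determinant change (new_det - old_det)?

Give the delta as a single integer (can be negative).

Answer: 16

Derivation:
Cofactor C_01 = 4
Entry delta = 4 - 0 = 4
Det delta = entry_delta * cofactor = 4 * 4 = 16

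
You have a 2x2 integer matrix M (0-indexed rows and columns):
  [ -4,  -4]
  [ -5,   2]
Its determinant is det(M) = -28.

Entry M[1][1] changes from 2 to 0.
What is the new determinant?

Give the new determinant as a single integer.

det is linear in row 1: changing M[1][1] by delta changes det by delta * cofactor(1,1).
Cofactor C_11 = (-1)^(1+1) * minor(1,1) = -4
Entry delta = 0 - 2 = -2
Det delta = -2 * -4 = 8
New det = -28 + 8 = -20

Answer: -20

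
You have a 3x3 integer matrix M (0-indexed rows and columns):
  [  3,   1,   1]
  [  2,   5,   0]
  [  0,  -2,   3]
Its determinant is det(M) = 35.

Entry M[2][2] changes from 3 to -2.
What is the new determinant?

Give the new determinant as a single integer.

Answer: -30

Derivation:
det is linear in row 2: changing M[2][2] by delta changes det by delta * cofactor(2,2).
Cofactor C_22 = (-1)^(2+2) * minor(2,2) = 13
Entry delta = -2 - 3 = -5
Det delta = -5 * 13 = -65
New det = 35 + -65 = -30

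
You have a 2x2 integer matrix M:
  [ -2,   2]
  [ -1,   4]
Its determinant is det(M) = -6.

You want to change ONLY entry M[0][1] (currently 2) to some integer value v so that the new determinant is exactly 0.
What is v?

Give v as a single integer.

Answer: 8

Derivation:
det is linear in entry M[0][1]: det = old_det + (v - 2) * C_01
Cofactor C_01 = 1
Want det = 0: -6 + (v - 2) * 1 = 0
  (v - 2) = 6 / 1 = 6
  v = 2 + (6) = 8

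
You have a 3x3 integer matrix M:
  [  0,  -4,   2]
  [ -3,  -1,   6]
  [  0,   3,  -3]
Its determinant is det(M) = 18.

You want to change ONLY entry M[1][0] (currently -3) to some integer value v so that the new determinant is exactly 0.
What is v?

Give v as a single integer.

Answer: 0

Derivation:
det is linear in entry M[1][0]: det = old_det + (v - -3) * C_10
Cofactor C_10 = -6
Want det = 0: 18 + (v - -3) * -6 = 0
  (v - -3) = -18 / -6 = 3
  v = -3 + (3) = 0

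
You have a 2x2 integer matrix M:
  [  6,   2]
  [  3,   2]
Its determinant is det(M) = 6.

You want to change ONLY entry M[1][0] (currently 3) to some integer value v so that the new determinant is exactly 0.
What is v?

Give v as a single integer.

Answer: 6

Derivation:
det is linear in entry M[1][0]: det = old_det + (v - 3) * C_10
Cofactor C_10 = -2
Want det = 0: 6 + (v - 3) * -2 = 0
  (v - 3) = -6 / -2 = 3
  v = 3 + (3) = 6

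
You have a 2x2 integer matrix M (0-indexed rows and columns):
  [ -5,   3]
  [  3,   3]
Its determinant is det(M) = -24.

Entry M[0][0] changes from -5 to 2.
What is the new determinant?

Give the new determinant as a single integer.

Answer: -3

Derivation:
det is linear in row 0: changing M[0][0] by delta changes det by delta * cofactor(0,0).
Cofactor C_00 = (-1)^(0+0) * minor(0,0) = 3
Entry delta = 2 - -5 = 7
Det delta = 7 * 3 = 21
New det = -24 + 21 = -3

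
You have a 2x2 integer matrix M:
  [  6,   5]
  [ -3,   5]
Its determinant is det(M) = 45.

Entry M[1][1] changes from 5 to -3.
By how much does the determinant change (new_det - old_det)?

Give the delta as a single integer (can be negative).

Answer: -48

Derivation:
Cofactor C_11 = 6
Entry delta = -3 - 5 = -8
Det delta = entry_delta * cofactor = -8 * 6 = -48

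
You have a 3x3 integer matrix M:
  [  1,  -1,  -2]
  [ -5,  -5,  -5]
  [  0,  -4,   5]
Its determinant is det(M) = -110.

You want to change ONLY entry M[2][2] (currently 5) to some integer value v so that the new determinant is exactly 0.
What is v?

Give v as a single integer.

det is linear in entry M[2][2]: det = old_det + (v - 5) * C_22
Cofactor C_22 = -10
Want det = 0: -110 + (v - 5) * -10 = 0
  (v - 5) = 110 / -10 = -11
  v = 5 + (-11) = -6

Answer: -6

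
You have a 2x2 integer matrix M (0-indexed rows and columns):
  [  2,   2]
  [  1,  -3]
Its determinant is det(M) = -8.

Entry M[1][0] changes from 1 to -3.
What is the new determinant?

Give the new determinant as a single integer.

Answer: 0

Derivation:
det is linear in row 1: changing M[1][0] by delta changes det by delta * cofactor(1,0).
Cofactor C_10 = (-1)^(1+0) * minor(1,0) = -2
Entry delta = -3 - 1 = -4
Det delta = -4 * -2 = 8
New det = -8 + 8 = 0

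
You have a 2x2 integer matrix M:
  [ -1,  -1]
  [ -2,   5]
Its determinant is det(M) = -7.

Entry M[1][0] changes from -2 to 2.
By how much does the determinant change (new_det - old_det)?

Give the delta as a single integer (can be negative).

Cofactor C_10 = 1
Entry delta = 2 - -2 = 4
Det delta = entry_delta * cofactor = 4 * 1 = 4

Answer: 4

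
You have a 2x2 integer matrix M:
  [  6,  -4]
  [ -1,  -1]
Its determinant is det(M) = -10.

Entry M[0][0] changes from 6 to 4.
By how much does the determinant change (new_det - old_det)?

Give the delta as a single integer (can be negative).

Answer: 2

Derivation:
Cofactor C_00 = -1
Entry delta = 4 - 6 = -2
Det delta = entry_delta * cofactor = -2 * -1 = 2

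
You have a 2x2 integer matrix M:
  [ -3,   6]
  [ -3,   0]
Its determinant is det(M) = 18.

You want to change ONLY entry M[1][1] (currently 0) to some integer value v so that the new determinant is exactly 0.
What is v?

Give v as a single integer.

Answer: 6

Derivation:
det is linear in entry M[1][1]: det = old_det + (v - 0) * C_11
Cofactor C_11 = -3
Want det = 0: 18 + (v - 0) * -3 = 0
  (v - 0) = -18 / -3 = 6
  v = 0 + (6) = 6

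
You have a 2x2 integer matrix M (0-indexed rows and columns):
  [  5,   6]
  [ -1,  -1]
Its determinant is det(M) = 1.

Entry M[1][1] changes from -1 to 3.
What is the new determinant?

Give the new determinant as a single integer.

Answer: 21

Derivation:
det is linear in row 1: changing M[1][1] by delta changes det by delta * cofactor(1,1).
Cofactor C_11 = (-1)^(1+1) * minor(1,1) = 5
Entry delta = 3 - -1 = 4
Det delta = 4 * 5 = 20
New det = 1 + 20 = 21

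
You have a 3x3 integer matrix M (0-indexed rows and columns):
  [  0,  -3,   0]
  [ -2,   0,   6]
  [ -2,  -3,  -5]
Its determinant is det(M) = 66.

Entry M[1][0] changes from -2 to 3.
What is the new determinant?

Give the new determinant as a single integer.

Answer: -9

Derivation:
det is linear in row 1: changing M[1][0] by delta changes det by delta * cofactor(1,0).
Cofactor C_10 = (-1)^(1+0) * minor(1,0) = -15
Entry delta = 3 - -2 = 5
Det delta = 5 * -15 = -75
New det = 66 + -75 = -9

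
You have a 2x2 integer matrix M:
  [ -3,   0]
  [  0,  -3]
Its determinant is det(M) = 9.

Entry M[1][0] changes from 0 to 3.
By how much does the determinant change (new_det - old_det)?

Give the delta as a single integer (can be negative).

Answer: 0

Derivation:
Cofactor C_10 = 0
Entry delta = 3 - 0 = 3
Det delta = entry_delta * cofactor = 3 * 0 = 0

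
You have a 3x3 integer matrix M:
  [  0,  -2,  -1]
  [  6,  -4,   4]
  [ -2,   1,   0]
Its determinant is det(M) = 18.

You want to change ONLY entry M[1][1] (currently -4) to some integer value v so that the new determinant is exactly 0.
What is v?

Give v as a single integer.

det is linear in entry M[1][1]: det = old_det + (v - -4) * C_11
Cofactor C_11 = -2
Want det = 0: 18 + (v - -4) * -2 = 0
  (v - -4) = -18 / -2 = 9
  v = -4 + (9) = 5

Answer: 5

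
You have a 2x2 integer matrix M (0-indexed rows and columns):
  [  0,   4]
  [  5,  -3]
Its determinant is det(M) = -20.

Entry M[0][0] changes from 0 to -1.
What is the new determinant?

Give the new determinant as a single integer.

Answer: -17

Derivation:
det is linear in row 0: changing M[0][0] by delta changes det by delta * cofactor(0,0).
Cofactor C_00 = (-1)^(0+0) * minor(0,0) = -3
Entry delta = -1 - 0 = -1
Det delta = -1 * -3 = 3
New det = -20 + 3 = -17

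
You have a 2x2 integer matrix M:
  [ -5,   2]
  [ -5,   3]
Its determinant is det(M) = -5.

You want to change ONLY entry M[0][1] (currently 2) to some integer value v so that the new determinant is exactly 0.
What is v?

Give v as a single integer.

det is linear in entry M[0][1]: det = old_det + (v - 2) * C_01
Cofactor C_01 = 5
Want det = 0: -5 + (v - 2) * 5 = 0
  (v - 2) = 5 / 5 = 1
  v = 2 + (1) = 3

Answer: 3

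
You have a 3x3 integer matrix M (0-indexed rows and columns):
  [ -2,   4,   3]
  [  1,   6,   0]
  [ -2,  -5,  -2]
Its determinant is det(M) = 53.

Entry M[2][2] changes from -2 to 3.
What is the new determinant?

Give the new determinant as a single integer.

Answer: -27

Derivation:
det is linear in row 2: changing M[2][2] by delta changes det by delta * cofactor(2,2).
Cofactor C_22 = (-1)^(2+2) * minor(2,2) = -16
Entry delta = 3 - -2 = 5
Det delta = 5 * -16 = -80
New det = 53 + -80 = -27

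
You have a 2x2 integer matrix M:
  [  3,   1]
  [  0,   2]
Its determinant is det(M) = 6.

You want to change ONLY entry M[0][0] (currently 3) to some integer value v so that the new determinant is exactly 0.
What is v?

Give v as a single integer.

det is linear in entry M[0][0]: det = old_det + (v - 3) * C_00
Cofactor C_00 = 2
Want det = 0: 6 + (v - 3) * 2 = 0
  (v - 3) = -6 / 2 = -3
  v = 3 + (-3) = 0

Answer: 0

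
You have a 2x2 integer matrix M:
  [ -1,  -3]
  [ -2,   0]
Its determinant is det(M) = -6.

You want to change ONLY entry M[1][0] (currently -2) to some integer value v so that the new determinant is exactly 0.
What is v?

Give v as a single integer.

Answer: 0

Derivation:
det is linear in entry M[1][0]: det = old_det + (v - -2) * C_10
Cofactor C_10 = 3
Want det = 0: -6 + (v - -2) * 3 = 0
  (v - -2) = 6 / 3 = 2
  v = -2 + (2) = 0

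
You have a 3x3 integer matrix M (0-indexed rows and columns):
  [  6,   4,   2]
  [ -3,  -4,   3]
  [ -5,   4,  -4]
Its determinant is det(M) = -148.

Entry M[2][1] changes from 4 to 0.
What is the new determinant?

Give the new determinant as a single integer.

det is linear in row 2: changing M[2][1] by delta changes det by delta * cofactor(2,1).
Cofactor C_21 = (-1)^(2+1) * minor(2,1) = -24
Entry delta = 0 - 4 = -4
Det delta = -4 * -24 = 96
New det = -148 + 96 = -52

Answer: -52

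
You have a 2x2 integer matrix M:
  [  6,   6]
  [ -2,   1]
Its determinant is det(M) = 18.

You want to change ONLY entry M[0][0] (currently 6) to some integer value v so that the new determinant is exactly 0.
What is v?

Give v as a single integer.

Answer: -12

Derivation:
det is linear in entry M[0][0]: det = old_det + (v - 6) * C_00
Cofactor C_00 = 1
Want det = 0: 18 + (v - 6) * 1 = 0
  (v - 6) = -18 / 1 = -18
  v = 6 + (-18) = -12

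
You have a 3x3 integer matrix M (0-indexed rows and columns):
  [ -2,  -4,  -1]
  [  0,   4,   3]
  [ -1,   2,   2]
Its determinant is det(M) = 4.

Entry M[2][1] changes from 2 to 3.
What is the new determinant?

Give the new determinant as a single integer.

Answer: 10

Derivation:
det is linear in row 2: changing M[2][1] by delta changes det by delta * cofactor(2,1).
Cofactor C_21 = (-1)^(2+1) * minor(2,1) = 6
Entry delta = 3 - 2 = 1
Det delta = 1 * 6 = 6
New det = 4 + 6 = 10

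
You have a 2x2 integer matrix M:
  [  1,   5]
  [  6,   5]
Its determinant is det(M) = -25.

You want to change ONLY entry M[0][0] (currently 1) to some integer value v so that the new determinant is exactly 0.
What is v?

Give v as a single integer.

Answer: 6

Derivation:
det is linear in entry M[0][0]: det = old_det + (v - 1) * C_00
Cofactor C_00 = 5
Want det = 0: -25 + (v - 1) * 5 = 0
  (v - 1) = 25 / 5 = 5
  v = 1 + (5) = 6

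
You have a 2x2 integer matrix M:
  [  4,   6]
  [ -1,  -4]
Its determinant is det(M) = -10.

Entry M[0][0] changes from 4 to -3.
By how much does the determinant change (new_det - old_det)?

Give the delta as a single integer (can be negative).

Answer: 28

Derivation:
Cofactor C_00 = -4
Entry delta = -3 - 4 = -7
Det delta = entry_delta * cofactor = -7 * -4 = 28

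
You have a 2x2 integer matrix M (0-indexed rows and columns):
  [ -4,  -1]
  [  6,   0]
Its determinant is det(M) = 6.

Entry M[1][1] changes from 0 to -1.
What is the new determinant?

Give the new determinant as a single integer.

Answer: 10

Derivation:
det is linear in row 1: changing M[1][1] by delta changes det by delta * cofactor(1,1).
Cofactor C_11 = (-1)^(1+1) * minor(1,1) = -4
Entry delta = -1 - 0 = -1
Det delta = -1 * -4 = 4
New det = 6 + 4 = 10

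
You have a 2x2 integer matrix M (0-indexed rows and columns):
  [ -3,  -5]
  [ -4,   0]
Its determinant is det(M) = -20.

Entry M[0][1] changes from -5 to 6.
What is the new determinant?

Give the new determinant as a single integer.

Answer: 24

Derivation:
det is linear in row 0: changing M[0][1] by delta changes det by delta * cofactor(0,1).
Cofactor C_01 = (-1)^(0+1) * minor(0,1) = 4
Entry delta = 6 - -5 = 11
Det delta = 11 * 4 = 44
New det = -20 + 44 = 24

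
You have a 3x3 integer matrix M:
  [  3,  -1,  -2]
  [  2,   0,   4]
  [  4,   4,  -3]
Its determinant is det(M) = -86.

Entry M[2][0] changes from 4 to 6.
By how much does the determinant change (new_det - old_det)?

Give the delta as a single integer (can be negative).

Cofactor C_20 = -4
Entry delta = 6 - 4 = 2
Det delta = entry_delta * cofactor = 2 * -4 = -8

Answer: -8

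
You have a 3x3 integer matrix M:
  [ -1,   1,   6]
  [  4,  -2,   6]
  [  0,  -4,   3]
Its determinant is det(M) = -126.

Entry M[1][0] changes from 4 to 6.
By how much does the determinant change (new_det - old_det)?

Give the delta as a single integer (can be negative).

Cofactor C_10 = -27
Entry delta = 6 - 4 = 2
Det delta = entry_delta * cofactor = 2 * -27 = -54

Answer: -54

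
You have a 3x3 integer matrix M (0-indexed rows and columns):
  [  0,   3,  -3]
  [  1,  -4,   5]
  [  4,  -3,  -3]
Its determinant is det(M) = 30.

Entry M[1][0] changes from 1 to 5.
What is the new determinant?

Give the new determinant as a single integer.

Answer: 102

Derivation:
det is linear in row 1: changing M[1][0] by delta changes det by delta * cofactor(1,0).
Cofactor C_10 = (-1)^(1+0) * minor(1,0) = 18
Entry delta = 5 - 1 = 4
Det delta = 4 * 18 = 72
New det = 30 + 72 = 102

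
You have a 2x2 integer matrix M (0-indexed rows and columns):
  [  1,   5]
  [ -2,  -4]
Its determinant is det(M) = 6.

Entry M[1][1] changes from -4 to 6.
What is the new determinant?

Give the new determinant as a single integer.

det is linear in row 1: changing M[1][1] by delta changes det by delta * cofactor(1,1).
Cofactor C_11 = (-1)^(1+1) * minor(1,1) = 1
Entry delta = 6 - -4 = 10
Det delta = 10 * 1 = 10
New det = 6 + 10 = 16

Answer: 16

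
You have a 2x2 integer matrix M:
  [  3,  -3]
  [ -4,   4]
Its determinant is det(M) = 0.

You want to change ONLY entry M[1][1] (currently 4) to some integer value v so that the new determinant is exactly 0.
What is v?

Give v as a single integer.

Answer: 4

Derivation:
det is linear in entry M[1][1]: det = old_det + (v - 4) * C_11
Cofactor C_11 = 3
Want det = 0: 0 + (v - 4) * 3 = 0
  (v - 4) = 0 / 3 = 0
  v = 4 + (0) = 4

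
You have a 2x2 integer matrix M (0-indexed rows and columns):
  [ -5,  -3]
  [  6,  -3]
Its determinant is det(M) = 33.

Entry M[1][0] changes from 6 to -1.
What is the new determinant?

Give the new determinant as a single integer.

Answer: 12

Derivation:
det is linear in row 1: changing M[1][0] by delta changes det by delta * cofactor(1,0).
Cofactor C_10 = (-1)^(1+0) * minor(1,0) = 3
Entry delta = -1 - 6 = -7
Det delta = -7 * 3 = -21
New det = 33 + -21 = 12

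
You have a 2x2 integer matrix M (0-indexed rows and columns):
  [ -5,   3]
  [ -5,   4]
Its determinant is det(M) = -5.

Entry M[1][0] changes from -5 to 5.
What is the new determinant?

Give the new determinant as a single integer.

Answer: -35

Derivation:
det is linear in row 1: changing M[1][0] by delta changes det by delta * cofactor(1,0).
Cofactor C_10 = (-1)^(1+0) * minor(1,0) = -3
Entry delta = 5 - -5 = 10
Det delta = 10 * -3 = -30
New det = -5 + -30 = -35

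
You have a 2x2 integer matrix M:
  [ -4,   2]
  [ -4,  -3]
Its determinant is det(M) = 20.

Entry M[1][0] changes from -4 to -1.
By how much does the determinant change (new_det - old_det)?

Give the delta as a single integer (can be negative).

Cofactor C_10 = -2
Entry delta = -1 - -4 = 3
Det delta = entry_delta * cofactor = 3 * -2 = -6

Answer: -6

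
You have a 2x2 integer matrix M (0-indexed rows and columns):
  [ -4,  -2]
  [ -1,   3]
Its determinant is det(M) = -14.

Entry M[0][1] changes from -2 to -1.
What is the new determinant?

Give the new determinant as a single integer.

Answer: -13

Derivation:
det is linear in row 0: changing M[0][1] by delta changes det by delta * cofactor(0,1).
Cofactor C_01 = (-1)^(0+1) * minor(0,1) = 1
Entry delta = -1 - -2 = 1
Det delta = 1 * 1 = 1
New det = -14 + 1 = -13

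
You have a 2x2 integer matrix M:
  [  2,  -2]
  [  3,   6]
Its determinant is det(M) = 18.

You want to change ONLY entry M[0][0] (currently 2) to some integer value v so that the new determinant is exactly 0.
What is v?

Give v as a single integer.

Answer: -1

Derivation:
det is linear in entry M[0][0]: det = old_det + (v - 2) * C_00
Cofactor C_00 = 6
Want det = 0: 18 + (v - 2) * 6 = 0
  (v - 2) = -18 / 6 = -3
  v = 2 + (-3) = -1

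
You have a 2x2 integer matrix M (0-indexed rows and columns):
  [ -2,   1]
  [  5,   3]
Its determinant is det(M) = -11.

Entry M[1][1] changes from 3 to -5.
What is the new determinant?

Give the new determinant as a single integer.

det is linear in row 1: changing M[1][1] by delta changes det by delta * cofactor(1,1).
Cofactor C_11 = (-1)^(1+1) * minor(1,1) = -2
Entry delta = -5 - 3 = -8
Det delta = -8 * -2 = 16
New det = -11 + 16 = 5

Answer: 5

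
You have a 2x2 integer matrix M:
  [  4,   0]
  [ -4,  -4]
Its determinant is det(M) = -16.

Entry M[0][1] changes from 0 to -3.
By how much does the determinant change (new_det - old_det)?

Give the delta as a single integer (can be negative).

Answer: -12

Derivation:
Cofactor C_01 = 4
Entry delta = -3 - 0 = -3
Det delta = entry_delta * cofactor = -3 * 4 = -12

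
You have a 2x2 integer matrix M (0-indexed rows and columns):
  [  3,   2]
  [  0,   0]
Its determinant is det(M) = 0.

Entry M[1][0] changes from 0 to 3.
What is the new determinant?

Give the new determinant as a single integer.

det is linear in row 1: changing M[1][0] by delta changes det by delta * cofactor(1,0).
Cofactor C_10 = (-1)^(1+0) * minor(1,0) = -2
Entry delta = 3 - 0 = 3
Det delta = 3 * -2 = -6
New det = 0 + -6 = -6

Answer: -6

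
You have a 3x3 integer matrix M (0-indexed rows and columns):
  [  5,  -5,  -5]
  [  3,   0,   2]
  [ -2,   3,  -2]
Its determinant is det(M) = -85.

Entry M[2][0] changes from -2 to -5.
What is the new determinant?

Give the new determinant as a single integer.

det is linear in row 2: changing M[2][0] by delta changes det by delta * cofactor(2,0).
Cofactor C_20 = (-1)^(2+0) * minor(2,0) = -10
Entry delta = -5 - -2 = -3
Det delta = -3 * -10 = 30
New det = -85 + 30 = -55

Answer: -55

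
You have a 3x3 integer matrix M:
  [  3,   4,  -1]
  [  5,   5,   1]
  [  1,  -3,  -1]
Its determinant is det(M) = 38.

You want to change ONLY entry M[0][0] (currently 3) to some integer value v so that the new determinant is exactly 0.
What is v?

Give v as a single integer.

Answer: 22

Derivation:
det is linear in entry M[0][0]: det = old_det + (v - 3) * C_00
Cofactor C_00 = -2
Want det = 0: 38 + (v - 3) * -2 = 0
  (v - 3) = -38 / -2 = 19
  v = 3 + (19) = 22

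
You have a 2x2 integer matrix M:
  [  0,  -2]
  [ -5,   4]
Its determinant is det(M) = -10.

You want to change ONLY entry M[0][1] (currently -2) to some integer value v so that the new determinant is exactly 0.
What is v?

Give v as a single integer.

det is linear in entry M[0][1]: det = old_det + (v - -2) * C_01
Cofactor C_01 = 5
Want det = 0: -10 + (v - -2) * 5 = 0
  (v - -2) = 10 / 5 = 2
  v = -2 + (2) = 0

Answer: 0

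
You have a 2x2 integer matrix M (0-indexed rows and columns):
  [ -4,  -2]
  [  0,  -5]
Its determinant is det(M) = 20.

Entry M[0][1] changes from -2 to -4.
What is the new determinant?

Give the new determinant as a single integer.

det is linear in row 0: changing M[0][1] by delta changes det by delta * cofactor(0,1).
Cofactor C_01 = (-1)^(0+1) * minor(0,1) = 0
Entry delta = -4 - -2 = -2
Det delta = -2 * 0 = 0
New det = 20 + 0 = 20

Answer: 20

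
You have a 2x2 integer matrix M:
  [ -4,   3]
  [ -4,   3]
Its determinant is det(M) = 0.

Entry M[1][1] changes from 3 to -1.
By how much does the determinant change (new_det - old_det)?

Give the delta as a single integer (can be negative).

Cofactor C_11 = -4
Entry delta = -1 - 3 = -4
Det delta = entry_delta * cofactor = -4 * -4 = 16

Answer: 16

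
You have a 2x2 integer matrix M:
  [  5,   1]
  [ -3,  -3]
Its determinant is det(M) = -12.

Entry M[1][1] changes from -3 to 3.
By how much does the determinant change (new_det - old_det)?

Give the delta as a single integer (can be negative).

Answer: 30

Derivation:
Cofactor C_11 = 5
Entry delta = 3 - -3 = 6
Det delta = entry_delta * cofactor = 6 * 5 = 30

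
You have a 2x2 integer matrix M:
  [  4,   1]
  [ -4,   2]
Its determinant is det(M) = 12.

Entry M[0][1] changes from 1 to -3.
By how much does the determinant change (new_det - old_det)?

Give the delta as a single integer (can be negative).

Answer: -16

Derivation:
Cofactor C_01 = 4
Entry delta = -3 - 1 = -4
Det delta = entry_delta * cofactor = -4 * 4 = -16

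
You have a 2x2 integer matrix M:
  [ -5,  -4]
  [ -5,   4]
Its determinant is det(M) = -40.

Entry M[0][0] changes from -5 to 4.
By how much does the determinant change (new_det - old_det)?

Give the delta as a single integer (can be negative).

Cofactor C_00 = 4
Entry delta = 4 - -5 = 9
Det delta = entry_delta * cofactor = 9 * 4 = 36

Answer: 36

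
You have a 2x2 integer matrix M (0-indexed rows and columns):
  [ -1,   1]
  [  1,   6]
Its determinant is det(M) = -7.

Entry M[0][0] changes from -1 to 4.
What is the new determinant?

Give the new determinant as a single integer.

det is linear in row 0: changing M[0][0] by delta changes det by delta * cofactor(0,0).
Cofactor C_00 = (-1)^(0+0) * minor(0,0) = 6
Entry delta = 4 - -1 = 5
Det delta = 5 * 6 = 30
New det = -7 + 30 = 23

Answer: 23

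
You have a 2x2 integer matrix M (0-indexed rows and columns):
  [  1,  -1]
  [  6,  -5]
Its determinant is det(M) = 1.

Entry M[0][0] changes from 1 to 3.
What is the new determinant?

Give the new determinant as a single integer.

Answer: -9

Derivation:
det is linear in row 0: changing M[0][0] by delta changes det by delta * cofactor(0,0).
Cofactor C_00 = (-1)^(0+0) * minor(0,0) = -5
Entry delta = 3 - 1 = 2
Det delta = 2 * -5 = -10
New det = 1 + -10 = -9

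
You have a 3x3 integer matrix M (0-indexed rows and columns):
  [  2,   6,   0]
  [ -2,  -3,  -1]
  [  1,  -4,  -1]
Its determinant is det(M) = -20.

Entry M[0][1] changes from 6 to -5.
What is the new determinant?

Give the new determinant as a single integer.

Answer: 13

Derivation:
det is linear in row 0: changing M[0][1] by delta changes det by delta * cofactor(0,1).
Cofactor C_01 = (-1)^(0+1) * minor(0,1) = -3
Entry delta = -5 - 6 = -11
Det delta = -11 * -3 = 33
New det = -20 + 33 = 13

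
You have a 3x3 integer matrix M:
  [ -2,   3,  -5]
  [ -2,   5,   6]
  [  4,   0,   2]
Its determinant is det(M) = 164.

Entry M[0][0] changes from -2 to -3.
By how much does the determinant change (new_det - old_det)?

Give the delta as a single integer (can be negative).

Answer: -10

Derivation:
Cofactor C_00 = 10
Entry delta = -3 - -2 = -1
Det delta = entry_delta * cofactor = -1 * 10 = -10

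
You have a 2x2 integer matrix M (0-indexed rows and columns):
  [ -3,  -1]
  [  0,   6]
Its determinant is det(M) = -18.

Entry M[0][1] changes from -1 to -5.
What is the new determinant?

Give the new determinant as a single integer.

det is linear in row 0: changing M[0][1] by delta changes det by delta * cofactor(0,1).
Cofactor C_01 = (-1)^(0+1) * minor(0,1) = 0
Entry delta = -5 - -1 = -4
Det delta = -4 * 0 = 0
New det = -18 + 0 = -18

Answer: -18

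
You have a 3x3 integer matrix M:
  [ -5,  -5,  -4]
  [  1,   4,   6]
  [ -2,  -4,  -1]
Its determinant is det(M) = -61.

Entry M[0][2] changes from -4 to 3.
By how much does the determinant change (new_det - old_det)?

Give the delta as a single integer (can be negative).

Cofactor C_02 = 4
Entry delta = 3 - -4 = 7
Det delta = entry_delta * cofactor = 7 * 4 = 28

Answer: 28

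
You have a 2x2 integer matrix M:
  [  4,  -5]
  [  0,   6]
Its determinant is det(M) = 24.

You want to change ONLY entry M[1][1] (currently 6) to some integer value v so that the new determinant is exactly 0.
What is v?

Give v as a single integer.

Answer: 0

Derivation:
det is linear in entry M[1][1]: det = old_det + (v - 6) * C_11
Cofactor C_11 = 4
Want det = 0: 24 + (v - 6) * 4 = 0
  (v - 6) = -24 / 4 = -6
  v = 6 + (-6) = 0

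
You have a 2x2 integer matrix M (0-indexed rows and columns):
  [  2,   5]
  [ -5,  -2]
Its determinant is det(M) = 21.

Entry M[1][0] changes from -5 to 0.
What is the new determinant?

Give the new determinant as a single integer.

Answer: -4

Derivation:
det is linear in row 1: changing M[1][0] by delta changes det by delta * cofactor(1,0).
Cofactor C_10 = (-1)^(1+0) * minor(1,0) = -5
Entry delta = 0 - -5 = 5
Det delta = 5 * -5 = -25
New det = 21 + -25 = -4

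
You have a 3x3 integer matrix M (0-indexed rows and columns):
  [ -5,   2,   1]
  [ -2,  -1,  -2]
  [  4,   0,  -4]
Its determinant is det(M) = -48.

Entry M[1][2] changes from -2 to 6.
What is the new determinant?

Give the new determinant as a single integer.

Answer: 16

Derivation:
det is linear in row 1: changing M[1][2] by delta changes det by delta * cofactor(1,2).
Cofactor C_12 = (-1)^(1+2) * minor(1,2) = 8
Entry delta = 6 - -2 = 8
Det delta = 8 * 8 = 64
New det = -48 + 64 = 16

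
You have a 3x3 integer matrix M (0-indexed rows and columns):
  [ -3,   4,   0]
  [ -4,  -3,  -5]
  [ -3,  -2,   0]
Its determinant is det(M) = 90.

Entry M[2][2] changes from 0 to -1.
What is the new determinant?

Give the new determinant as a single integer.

Answer: 65

Derivation:
det is linear in row 2: changing M[2][2] by delta changes det by delta * cofactor(2,2).
Cofactor C_22 = (-1)^(2+2) * minor(2,2) = 25
Entry delta = -1 - 0 = -1
Det delta = -1 * 25 = -25
New det = 90 + -25 = 65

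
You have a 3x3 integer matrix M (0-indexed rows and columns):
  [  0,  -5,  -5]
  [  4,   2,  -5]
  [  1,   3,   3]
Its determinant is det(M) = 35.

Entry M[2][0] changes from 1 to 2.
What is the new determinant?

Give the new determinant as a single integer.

Answer: 70

Derivation:
det is linear in row 2: changing M[2][0] by delta changes det by delta * cofactor(2,0).
Cofactor C_20 = (-1)^(2+0) * minor(2,0) = 35
Entry delta = 2 - 1 = 1
Det delta = 1 * 35 = 35
New det = 35 + 35 = 70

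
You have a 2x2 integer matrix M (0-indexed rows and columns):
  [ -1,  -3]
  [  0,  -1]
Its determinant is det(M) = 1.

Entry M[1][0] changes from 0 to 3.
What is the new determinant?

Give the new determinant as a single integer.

det is linear in row 1: changing M[1][0] by delta changes det by delta * cofactor(1,0).
Cofactor C_10 = (-1)^(1+0) * minor(1,0) = 3
Entry delta = 3 - 0 = 3
Det delta = 3 * 3 = 9
New det = 1 + 9 = 10

Answer: 10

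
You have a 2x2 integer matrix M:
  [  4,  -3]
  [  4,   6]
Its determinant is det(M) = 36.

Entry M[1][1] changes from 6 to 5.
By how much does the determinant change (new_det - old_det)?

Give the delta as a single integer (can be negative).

Answer: -4

Derivation:
Cofactor C_11 = 4
Entry delta = 5 - 6 = -1
Det delta = entry_delta * cofactor = -1 * 4 = -4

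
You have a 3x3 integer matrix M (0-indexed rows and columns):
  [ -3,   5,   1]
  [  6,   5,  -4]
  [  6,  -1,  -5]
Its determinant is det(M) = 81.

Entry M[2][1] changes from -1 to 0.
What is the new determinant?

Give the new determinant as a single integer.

Answer: 75

Derivation:
det is linear in row 2: changing M[2][1] by delta changes det by delta * cofactor(2,1).
Cofactor C_21 = (-1)^(2+1) * minor(2,1) = -6
Entry delta = 0 - -1 = 1
Det delta = 1 * -6 = -6
New det = 81 + -6 = 75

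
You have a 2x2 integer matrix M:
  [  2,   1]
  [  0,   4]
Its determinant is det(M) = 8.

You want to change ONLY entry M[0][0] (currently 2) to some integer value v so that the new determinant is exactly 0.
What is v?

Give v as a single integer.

Answer: 0

Derivation:
det is linear in entry M[0][0]: det = old_det + (v - 2) * C_00
Cofactor C_00 = 4
Want det = 0: 8 + (v - 2) * 4 = 0
  (v - 2) = -8 / 4 = -2
  v = 2 + (-2) = 0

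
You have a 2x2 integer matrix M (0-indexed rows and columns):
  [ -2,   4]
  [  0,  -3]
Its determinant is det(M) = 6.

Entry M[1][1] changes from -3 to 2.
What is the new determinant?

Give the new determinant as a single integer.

det is linear in row 1: changing M[1][1] by delta changes det by delta * cofactor(1,1).
Cofactor C_11 = (-1)^(1+1) * minor(1,1) = -2
Entry delta = 2 - -3 = 5
Det delta = 5 * -2 = -10
New det = 6 + -10 = -4

Answer: -4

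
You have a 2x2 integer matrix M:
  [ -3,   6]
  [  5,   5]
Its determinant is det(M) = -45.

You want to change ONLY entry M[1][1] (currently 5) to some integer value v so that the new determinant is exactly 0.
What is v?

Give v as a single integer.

det is linear in entry M[1][1]: det = old_det + (v - 5) * C_11
Cofactor C_11 = -3
Want det = 0: -45 + (v - 5) * -3 = 0
  (v - 5) = 45 / -3 = -15
  v = 5 + (-15) = -10

Answer: -10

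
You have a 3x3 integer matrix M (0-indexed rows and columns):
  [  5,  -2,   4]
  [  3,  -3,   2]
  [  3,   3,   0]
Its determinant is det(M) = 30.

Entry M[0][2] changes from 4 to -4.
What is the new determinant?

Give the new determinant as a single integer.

det is linear in row 0: changing M[0][2] by delta changes det by delta * cofactor(0,2).
Cofactor C_02 = (-1)^(0+2) * minor(0,2) = 18
Entry delta = -4 - 4 = -8
Det delta = -8 * 18 = -144
New det = 30 + -144 = -114

Answer: -114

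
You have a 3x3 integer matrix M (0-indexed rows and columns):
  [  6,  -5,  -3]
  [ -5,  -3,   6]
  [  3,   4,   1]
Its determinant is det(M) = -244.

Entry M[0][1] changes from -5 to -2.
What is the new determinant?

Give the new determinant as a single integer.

det is linear in row 0: changing M[0][1] by delta changes det by delta * cofactor(0,1).
Cofactor C_01 = (-1)^(0+1) * minor(0,1) = 23
Entry delta = -2 - -5 = 3
Det delta = 3 * 23 = 69
New det = -244 + 69 = -175

Answer: -175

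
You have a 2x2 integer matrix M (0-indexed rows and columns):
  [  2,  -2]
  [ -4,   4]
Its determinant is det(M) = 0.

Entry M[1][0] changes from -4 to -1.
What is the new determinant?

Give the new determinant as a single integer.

det is linear in row 1: changing M[1][0] by delta changes det by delta * cofactor(1,0).
Cofactor C_10 = (-1)^(1+0) * minor(1,0) = 2
Entry delta = -1 - -4 = 3
Det delta = 3 * 2 = 6
New det = 0 + 6 = 6

Answer: 6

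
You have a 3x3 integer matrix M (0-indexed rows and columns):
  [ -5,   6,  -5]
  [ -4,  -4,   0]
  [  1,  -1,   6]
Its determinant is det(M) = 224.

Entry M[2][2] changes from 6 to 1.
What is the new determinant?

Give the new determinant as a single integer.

det is linear in row 2: changing M[2][2] by delta changes det by delta * cofactor(2,2).
Cofactor C_22 = (-1)^(2+2) * minor(2,2) = 44
Entry delta = 1 - 6 = -5
Det delta = -5 * 44 = -220
New det = 224 + -220 = 4

Answer: 4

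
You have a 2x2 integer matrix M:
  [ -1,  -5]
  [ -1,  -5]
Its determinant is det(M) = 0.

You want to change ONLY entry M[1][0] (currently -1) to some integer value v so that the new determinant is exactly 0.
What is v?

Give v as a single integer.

Answer: -1

Derivation:
det is linear in entry M[1][0]: det = old_det + (v - -1) * C_10
Cofactor C_10 = 5
Want det = 0: 0 + (v - -1) * 5 = 0
  (v - -1) = 0 / 5 = 0
  v = -1 + (0) = -1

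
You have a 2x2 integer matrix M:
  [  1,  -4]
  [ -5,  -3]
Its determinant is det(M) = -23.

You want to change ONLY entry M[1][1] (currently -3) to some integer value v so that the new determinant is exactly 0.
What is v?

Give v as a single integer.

Answer: 20

Derivation:
det is linear in entry M[1][1]: det = old_det + (v - -3) * C_11
Cofactor C_11 = 1
Want det = 0: -23 + (v - -3) * 1 = 0
  (v - -3) = 23 / 1 = 23
  v = -3 + (23) = 20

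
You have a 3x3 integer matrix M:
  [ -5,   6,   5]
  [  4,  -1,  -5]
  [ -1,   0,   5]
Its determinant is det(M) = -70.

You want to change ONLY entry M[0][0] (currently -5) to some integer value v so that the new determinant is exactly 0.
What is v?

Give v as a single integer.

det is linear in entry M[0][0]: det = old_det + (v - -5) * C_00
Cofactor C_00 = -5
Want det = 0: -70 + (v - -5) * -5 = 0
  (v - -5) = 70 / -5 = -14
  v = -5 + (-14) = -19

Answer: -19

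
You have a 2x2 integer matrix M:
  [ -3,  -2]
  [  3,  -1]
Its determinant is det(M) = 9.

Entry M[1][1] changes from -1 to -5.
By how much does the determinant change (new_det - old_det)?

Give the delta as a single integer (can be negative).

Answer: 12

Derivation:
Cofactor C_11 = -3
Entry delta = -5 - -1 = -4
Det delta = entry_delta * cofactor = -4 * -3 = 12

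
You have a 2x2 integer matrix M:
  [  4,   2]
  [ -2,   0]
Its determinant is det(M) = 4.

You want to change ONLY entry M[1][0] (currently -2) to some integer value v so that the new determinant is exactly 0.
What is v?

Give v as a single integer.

det is linear in entry M[1][0]: det = old_det + (v - -2) * C_10
Cofactor C_10 = -2
Want det = 0: 4 + (v - -2) * -2 = 0
  (v - -2) = -4 / -2 = 2
  v = -2 + (2) = 0

Answer: 0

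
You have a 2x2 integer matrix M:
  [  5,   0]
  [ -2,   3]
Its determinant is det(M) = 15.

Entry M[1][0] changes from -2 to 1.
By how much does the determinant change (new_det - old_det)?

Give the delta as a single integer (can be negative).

Answer: 0

Derivation:
Cofactor C_10 = 0
Entry delta = 1 - -2 = 3
Det delta = entry_delta * cofactor = 3 * 0 = 0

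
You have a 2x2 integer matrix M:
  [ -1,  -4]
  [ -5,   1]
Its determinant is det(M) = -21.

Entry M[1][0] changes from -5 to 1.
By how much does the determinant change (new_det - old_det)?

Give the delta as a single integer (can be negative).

Answer: 24

Derivation:
Cofactor C_10 = 4
Entry delta = 1 - -5 = 6
Det delta = entry_delta * cofactor = 6 * 4 = 24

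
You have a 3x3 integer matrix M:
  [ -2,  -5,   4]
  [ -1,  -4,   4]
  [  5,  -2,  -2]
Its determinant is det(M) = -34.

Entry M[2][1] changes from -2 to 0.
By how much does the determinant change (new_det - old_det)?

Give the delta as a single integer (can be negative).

Cofactor C_21 = 4
Entry delta = 0 - -2 = 2
Det delta = entry_delta * cofactor = 2 * 4 = 8

Answer: 8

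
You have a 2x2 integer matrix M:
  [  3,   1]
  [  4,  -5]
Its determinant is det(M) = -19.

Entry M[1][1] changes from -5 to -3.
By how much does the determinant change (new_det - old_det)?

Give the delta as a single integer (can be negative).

Answer: 6

Derivation:
Cofactor C_11 = 3
Entry delta = -3 - -5 = 2
Det delta = entry_delta * cofactor = 2 * 3 = 6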